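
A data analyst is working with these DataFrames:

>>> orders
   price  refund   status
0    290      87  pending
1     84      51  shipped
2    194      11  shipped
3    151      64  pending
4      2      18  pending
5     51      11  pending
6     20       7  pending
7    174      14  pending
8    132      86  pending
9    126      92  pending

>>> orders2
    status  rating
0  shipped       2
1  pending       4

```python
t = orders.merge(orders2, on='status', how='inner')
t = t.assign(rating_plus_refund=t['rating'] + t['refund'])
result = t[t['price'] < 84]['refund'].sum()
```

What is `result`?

merge on 'status' (how='inner') → 10 rows:
   price  refund   status  rating
0    290      87  pending       4
1     84      51  shipped       2
2    194      11  shipped       2
3    151      64  pending       4
4      2      18  pending       4
5     51      11  pending       4
6     20       7  pending       4
7    174      14  pending       4
8    132      86  pending       4
9    126      92  pending       4
add column rating_plus_refund = t['rating'] + t['refund']:
   price  refund   status  rating  rating_plus_refund
0    290      87  pending       4                  91
1     84      51  shipped       2                  53
2    194      11  shipped       2                  13
3    151      64  pending       4                  68
4      2      18  pending       4                  22
5     51      11  pending       4                  15
6     20       7  pending       4                  11
7    174      14  pending       4                  18
8    132      86  pending       4                  90
9    126      92  pending       4                  96
filter rows where price < 84:
   price  refund   status  rating  rating_plus_refund
4      2      18  pending       4                  22
5     51      11  pending       4                  15
6     20       7  pending       4                  11
Then the sum of column 'refund': 36

36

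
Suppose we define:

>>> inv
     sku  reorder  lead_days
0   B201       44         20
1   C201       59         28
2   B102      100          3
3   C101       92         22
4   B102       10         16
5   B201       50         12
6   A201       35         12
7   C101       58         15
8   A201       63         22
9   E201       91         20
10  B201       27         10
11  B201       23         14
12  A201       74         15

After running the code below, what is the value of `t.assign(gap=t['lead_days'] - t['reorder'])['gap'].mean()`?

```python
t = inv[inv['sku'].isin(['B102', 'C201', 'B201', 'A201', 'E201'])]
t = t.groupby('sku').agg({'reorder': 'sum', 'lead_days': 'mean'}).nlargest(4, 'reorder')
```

filter rows where sku in ['B102', 'C201', 'B201', 'A201', 'E201']:
     sku  reorder  lead_days
0   B201       44         20
1   C201       59         28
2   B102      100          3
4   B102       10         16
5   B201       50         12
6   A201       35         12
8   A201       63         22
9   E201       91         20
10  B201       27         10
11  B201       23         14
12  A201       74         15
group by sku: sum(reorder), mean(lead_days):
      reorder  lead_days
sku                     
A201      172  16.333333
B102      110   9.500000
B201      144  14.000000
C201       59  28.000000
E201       91  20.000000
take 4 rows with largest reorder:
      reorder  lead_days
sku                     
A201      172  16.333333
B201      144  14.000000
B102      110   9.500000
E201       91  20.000000
add column gap = t['lead_days'] - t['reorder']:
      reorder  lead_days         gap
sku                                 
A201      172  16.333333 -155.666667
B201      144  14.000000 -130.000000
B102      110   9.500000 -100.500000
E201       91  20.000000  -71.000000

-114.291666667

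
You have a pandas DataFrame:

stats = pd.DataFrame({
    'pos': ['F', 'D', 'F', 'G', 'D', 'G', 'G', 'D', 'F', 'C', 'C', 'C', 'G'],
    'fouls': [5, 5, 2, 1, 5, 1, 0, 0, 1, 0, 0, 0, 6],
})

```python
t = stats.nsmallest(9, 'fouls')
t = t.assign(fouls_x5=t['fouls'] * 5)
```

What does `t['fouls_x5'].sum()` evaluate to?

25

take 9 rows with smallest fouls:
   pos  fouls
6    G      0
7    D      0
9    C      0
10   C      0
11   C      0
3    G      1
5    G      1
8    F      1
2    F      2
add column fouls_x5 = t['fouls'] * 5:
   pos  fouls  fouls_x5
6    G      0         0
7    D      0         0
9    C      0         0
10   C      0         0
11   C      0         0
3    G      1         5
5    G      1         5
8    F      1         5
2    F      2        10
Taking the sum of column 'fouls_x5' gives 25.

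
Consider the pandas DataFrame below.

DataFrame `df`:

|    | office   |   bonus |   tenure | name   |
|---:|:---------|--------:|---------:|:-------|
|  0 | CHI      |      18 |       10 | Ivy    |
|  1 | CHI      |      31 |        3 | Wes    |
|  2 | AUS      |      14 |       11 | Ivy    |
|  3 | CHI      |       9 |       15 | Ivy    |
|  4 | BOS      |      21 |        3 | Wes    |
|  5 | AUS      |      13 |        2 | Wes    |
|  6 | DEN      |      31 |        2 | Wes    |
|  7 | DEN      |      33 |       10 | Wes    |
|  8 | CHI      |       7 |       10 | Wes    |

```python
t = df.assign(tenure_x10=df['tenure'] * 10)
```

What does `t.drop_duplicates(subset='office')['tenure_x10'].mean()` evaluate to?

65.0

add column tenure_x10 = df['tenure'] * 10:
  office  bonus  tenure name  tenure_x10
0    CHI     18      10  Ivy         100
1    CHI     31       3  Wes          30
2    AUS     14      11  Ivy         110
3    CHI      9      15  Ivy         150
4    BOS     21       3  Wes          30
5    AUS     13       2  Wes          20
6    DEN     31       2  Wes          20
7    DEN     33      10  Wes         100
8    CHI      7      10  Wes         100
drop duplicate office (keep=first):
  office  bonus  tenure name  tenure_x10
0    CHI     18      10  Ivy         100
2    AUS     14      11  Ivy         110
4    BOS     21       3  Wes          30
6    DEN     31       2  Wes          20
The mean of column 'tenure_x10' is 65.0.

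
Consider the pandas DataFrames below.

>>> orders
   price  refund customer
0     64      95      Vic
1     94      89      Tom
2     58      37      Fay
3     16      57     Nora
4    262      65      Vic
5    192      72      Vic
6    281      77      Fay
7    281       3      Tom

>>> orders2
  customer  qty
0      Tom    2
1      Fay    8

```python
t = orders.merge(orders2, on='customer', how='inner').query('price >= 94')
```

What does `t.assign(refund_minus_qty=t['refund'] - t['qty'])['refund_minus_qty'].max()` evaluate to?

87

merge on 'customer' (how='inner') → 4 rows:
   price  refund customer  qty
0     94      89      Tom    2
1     58      37      Fay    8
2    281      77      Fay    8
3    281       3      Tom    2
filter rows where price >= 94:
   price  refund customer  qty
0     94      89      Tom    2
2    281      77      Fay    8
3    281       3      Tom    2
add column refund_minus_qty = t['refund'] - t['qty']:
   price  refund customer  qty  refund_minus_qty
0     94      89      Tom    2                87
2    281      77      Fay    8                69
3    281       3      Tom    2                 1
max of column 'refund_minus_qty' → 87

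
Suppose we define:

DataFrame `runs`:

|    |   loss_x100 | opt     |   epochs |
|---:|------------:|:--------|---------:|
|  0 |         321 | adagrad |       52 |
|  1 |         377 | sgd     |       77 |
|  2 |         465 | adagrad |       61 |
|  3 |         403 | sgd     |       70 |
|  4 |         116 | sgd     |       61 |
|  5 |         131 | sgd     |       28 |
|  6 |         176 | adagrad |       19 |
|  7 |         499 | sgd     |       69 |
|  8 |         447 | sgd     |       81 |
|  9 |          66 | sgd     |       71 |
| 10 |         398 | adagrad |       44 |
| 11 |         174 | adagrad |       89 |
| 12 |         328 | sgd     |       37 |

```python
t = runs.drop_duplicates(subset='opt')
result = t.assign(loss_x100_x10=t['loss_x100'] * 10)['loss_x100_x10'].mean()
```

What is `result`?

3490.0

drop duplicate opt (keep=first):
   loss_x100      opt  epochs
0        321  adagrad      52
1        377      sgd      77
add column loss_x100_x10 = t['loss_x100'] * 10:
   loss_x100      opt  epochs  loss_x100_x10
0        321  adagrad      52           3210
1        377      sgd      77           3770
Reading off the mean of column 'loss_x100_x10', we get 3490.0.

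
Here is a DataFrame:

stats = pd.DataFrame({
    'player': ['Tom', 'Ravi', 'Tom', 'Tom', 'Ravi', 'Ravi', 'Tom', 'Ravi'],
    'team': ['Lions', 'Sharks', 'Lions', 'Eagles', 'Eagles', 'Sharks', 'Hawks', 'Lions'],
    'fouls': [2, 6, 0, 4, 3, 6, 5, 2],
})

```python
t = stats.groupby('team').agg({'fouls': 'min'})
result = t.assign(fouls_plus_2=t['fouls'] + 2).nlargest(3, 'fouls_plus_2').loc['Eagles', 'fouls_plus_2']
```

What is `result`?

group by team, min of fouls:
        fouls
team         
Eagles      3
Hawks       5
Lions       0
Sharks      6
add column fouls_plus_2 = t['fouls'] + 2:
        fouls  fouls_plus_2
team                       
Eagles      3             5
Hawks       5             7
Lions       0             2
Sharks      6             8
take 3 rows with largest fouls_plus_2:
        fouls  fouls_plus_2
team                       
Sharks      6             8
Hawks       5             7
Eagles      3             5

5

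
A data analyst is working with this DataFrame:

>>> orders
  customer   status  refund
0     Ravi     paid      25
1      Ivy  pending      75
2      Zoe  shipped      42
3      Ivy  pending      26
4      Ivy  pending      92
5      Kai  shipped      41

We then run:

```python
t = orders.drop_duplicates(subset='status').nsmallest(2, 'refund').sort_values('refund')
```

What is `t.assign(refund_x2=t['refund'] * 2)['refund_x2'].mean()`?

drop duplicate status (keep=first):
  customer   status  refund
0     Ravi     paid      25
1      Ivy  pending      75
2      Zoe  shipped      42
take 2 rows with smallest refund:
  customer   status  refund
0     Ravi     paid      25
2      Zoe  shipped      42
sort by refund:
  customer   status  refund
0     Ravi     paid      25
2      Zoe  shipped      42
add column refund_x2 = t['refund'] * 2:
  customer   status  refund  refund_x2
0     Ravi     paid      25         50
2      Zoe  shipped      42         84
Hence 67.0.

67.0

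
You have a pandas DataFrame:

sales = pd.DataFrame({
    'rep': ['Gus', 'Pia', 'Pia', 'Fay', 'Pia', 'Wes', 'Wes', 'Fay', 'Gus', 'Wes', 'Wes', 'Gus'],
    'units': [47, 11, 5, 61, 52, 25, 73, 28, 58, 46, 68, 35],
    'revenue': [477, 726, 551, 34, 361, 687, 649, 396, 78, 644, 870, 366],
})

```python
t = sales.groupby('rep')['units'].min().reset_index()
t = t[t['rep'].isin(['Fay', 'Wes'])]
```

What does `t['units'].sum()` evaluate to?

group by rep, min of units:
rep
Fay    28
Gus    35
Pia     5
Wes    25
Name: units, dtype: int64
reset_index():
   rep  units
0  Fay     28
1  Gus     35
2  Pia      5
3  Wes     25
filter rows where rep in ['Fay', 'Wes']:
   rep  units
0  Fay     28
3  Wes     25
The sum of column 'units' is 53.

53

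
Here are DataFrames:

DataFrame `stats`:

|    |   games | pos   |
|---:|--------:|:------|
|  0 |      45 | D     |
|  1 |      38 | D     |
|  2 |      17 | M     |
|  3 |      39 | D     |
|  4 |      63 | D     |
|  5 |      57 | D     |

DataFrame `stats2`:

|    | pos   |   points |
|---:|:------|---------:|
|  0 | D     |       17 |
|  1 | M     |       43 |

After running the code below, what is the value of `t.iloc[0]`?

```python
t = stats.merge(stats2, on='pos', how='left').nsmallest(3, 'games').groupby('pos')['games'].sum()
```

merge on 'pos' (how='left') → 6 rows:
   games pos  points
0     45   D      17
1     38   D      17
2     17   M      43
3     39   D      17
4     63   D      17
5     57   D      17
take 3 rows with smallest games:
   games pos  points
2     17   M      43
1     38   D      17
3     39   D      17
group by pos, sum of games:
pos
D    77
M    17
Name: games, dtype: int64
Taking the value at position 0 gives 77.

77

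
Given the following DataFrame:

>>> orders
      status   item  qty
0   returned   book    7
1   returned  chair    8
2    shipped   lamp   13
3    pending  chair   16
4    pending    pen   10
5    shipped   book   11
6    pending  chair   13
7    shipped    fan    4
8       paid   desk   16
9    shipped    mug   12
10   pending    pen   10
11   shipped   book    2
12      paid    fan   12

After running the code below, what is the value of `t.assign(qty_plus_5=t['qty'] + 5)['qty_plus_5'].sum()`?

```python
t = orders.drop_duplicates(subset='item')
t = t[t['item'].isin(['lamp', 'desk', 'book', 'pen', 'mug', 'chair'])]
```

96

drop duplicate item (keep=first):
     status   item  qty
0  returned   book    7
1  returned  chair    8
2   shipped   lamp   13
4   pending    pen   10
7   shipped    fan    4
8      paid   desk   16
9   shipped    mug   12
filter rows where item in ['lamp', 'desk', 'book', 'pen', 'mug', 'chair']:
     status   item  qty
0  returned   book    7
1  returned  chair    8
2   shipped   lamp   13
4   pending    pen   10
8      paid   desk   16
9   shipped    mug   12
add column qty_plus_5 = t['qty'] + 5:
     status   item  qty  qty_plus_5
0  returned   book    7          12
1  returned  chair    8          13
2   shipped   lamp   13          18
4   pending    pen   10          15
8      paid   desk   16          21
9   shipped    mug   12          17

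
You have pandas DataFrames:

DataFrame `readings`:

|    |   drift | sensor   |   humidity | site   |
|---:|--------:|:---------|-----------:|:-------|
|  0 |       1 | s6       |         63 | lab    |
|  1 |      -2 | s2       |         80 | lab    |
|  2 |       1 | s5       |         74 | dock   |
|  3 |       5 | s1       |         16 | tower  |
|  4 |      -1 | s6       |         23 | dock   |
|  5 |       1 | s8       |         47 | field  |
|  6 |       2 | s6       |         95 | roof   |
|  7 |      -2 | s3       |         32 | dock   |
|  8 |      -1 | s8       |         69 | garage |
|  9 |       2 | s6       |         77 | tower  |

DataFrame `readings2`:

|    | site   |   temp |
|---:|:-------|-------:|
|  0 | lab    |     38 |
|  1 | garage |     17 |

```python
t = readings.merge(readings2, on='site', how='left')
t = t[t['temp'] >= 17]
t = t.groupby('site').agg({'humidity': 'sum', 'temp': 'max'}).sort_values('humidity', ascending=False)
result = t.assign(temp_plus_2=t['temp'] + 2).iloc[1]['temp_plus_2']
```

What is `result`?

merge on 'site' (how='left') → 10 rows:
   drift sensor  humidity    site  temp
0      1     s6        63     lab  38.0
1     -2     s2        80     lab  38.0
2      1     s5        74    dock   NaN
3      5     s1        16   tower   NaN
4     -1     s6        23    dock   NaN
5      1     s8        47   field   NaN
6      2     s6        95    roof   NaN
7     -2     s3        32    dock   NaN
8     -1     s8        69  garage  17.0
9      2     s6        77   tower   NaN
filter rows where temp >= 17:
   drift sensor  humidity    site  temp
0      1     s6        63     lab  38.0
1     -2     s2        80     lab  38.0
8     -1     s8        69  garage  17.0
group by site: sum(humidity), max(temp):
        humidity  temp
site                  
garage        69  17.0
lab          143  38.0
sort by humidity descending:
        humidity  temp
site                  
lab          143  38.0
garage        69  17.0
add column temp_plus_2 = t['temp'] + 2:
        humidity  temp  temp_plus_2
site                               
lab          143  38.0         40.0
garage        69  17.0         19.0
Finally, value at position 1, column 'temp_plus_2' = 19.0.

19.0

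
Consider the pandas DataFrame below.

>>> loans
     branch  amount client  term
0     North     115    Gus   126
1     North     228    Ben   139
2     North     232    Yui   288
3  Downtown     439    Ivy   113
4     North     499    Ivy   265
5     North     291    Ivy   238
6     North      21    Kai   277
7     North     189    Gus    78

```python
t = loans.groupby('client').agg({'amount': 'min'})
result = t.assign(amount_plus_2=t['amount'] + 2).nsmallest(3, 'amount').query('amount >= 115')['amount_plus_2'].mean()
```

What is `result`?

group by client, min of amount:
        amount
client        
Ben        228
Gus        115
Ivy        291
Kai         21
Yui        232
add column amount_plus_2 = t['amount'] + 2:
        amount  amount_plus_2
client                       
Ben        228            230
Gus        115            117
Ivy        291            293
Kai         21             23
Yui        232            234
take 3 rows with smallest amount:
        amount  amount_plus_2
client                       
Kai         21             23
Gus        115            117
Ben        228            230
filter rows where amount >= 115:
        amount  amount_plus_2
client                       
Gus        115            117
Ben        228            230
Reading off the mean of column 'amount_plus_2', we get 173.5.

173.5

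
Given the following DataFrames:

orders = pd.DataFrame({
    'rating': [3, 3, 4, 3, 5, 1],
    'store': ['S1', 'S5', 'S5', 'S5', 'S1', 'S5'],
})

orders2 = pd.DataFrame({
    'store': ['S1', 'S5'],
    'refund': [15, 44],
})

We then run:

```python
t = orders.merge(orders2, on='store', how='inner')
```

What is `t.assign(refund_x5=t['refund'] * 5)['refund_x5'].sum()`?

merge on 'store' (how='inner') → 6 rows:
   rating store  refund
0       3    S1      15
1       3    S5      44
2       4    S5      44
3       3    S5      44
4       5    S1      15
5       1    S5      44
add column refund_x5 = t['refund'] * 5:
   rating store  refund  refund_x5
0       3    S1      15         75
1       3    S5      44        220
2       4    S5      44        220
3       3    S5      44        220
4       5    S1      15         75
5       1    S5      44        220
Taking the sum of column 'refund_x5' gives 1030.

1030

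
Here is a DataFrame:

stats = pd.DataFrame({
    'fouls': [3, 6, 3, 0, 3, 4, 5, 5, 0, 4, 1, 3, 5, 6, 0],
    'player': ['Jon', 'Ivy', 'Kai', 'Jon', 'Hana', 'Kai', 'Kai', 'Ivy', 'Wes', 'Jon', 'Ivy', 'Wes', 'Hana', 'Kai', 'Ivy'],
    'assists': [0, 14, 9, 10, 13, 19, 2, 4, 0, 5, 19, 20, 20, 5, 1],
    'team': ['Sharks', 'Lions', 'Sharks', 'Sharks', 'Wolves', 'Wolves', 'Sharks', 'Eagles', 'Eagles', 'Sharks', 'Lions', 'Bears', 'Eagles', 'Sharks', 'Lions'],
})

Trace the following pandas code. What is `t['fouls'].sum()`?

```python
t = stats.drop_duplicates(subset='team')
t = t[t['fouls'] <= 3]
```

drop duplicate team (keep=first):
    fouls player  assists    team
0       3    Jon        0  Sharks
1       6    Ivy       14   Lions
4       3   Hana       13  Wolves
7       5    Ivy        4  Eagles
11      3    Wes       20   Bears
filter rows where fouls <= 3:
    fouls player  assists    team
0       3    Jon        0  Sharks
4       3   Hana       13  Wolves
11      3    Wes       20   Bears
Then the sum of column 'fouls': 9

9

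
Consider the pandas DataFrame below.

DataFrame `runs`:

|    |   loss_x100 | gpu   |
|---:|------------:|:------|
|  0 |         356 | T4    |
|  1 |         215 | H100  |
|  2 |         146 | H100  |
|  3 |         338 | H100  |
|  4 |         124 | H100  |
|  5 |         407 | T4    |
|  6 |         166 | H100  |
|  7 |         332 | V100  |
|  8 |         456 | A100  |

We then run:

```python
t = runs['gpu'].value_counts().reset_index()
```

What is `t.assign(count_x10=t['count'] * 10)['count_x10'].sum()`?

90

value_counts of gpu:
gpu
H100    5
T4      2
V100    1
A100    1
Name: count, dtype: int64
reset_index():
    gpu  count
0  H100      5
1    T4      2
2  V100      1
3  A100      1
add column count_x10 = t['count'] * 10:
    gpu  count  count_x10
0  H100      5         50
1    T4      2         20
2  V100      1         10
3  A100      1         10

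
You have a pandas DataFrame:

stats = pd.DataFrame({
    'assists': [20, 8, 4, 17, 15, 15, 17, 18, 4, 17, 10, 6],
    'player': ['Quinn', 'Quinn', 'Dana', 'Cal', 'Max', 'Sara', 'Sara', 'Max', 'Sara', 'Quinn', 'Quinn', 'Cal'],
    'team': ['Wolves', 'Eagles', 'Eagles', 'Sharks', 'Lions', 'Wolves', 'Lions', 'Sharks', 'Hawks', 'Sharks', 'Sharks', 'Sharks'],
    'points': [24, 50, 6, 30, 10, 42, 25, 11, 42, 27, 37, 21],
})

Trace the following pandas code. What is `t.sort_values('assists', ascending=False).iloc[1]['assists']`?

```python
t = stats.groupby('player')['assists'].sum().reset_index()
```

group by player, sum of assists:
player
Cal      23
Dana      4
Max      33
Quinn    55
Sara     36
Name: assists, dtype: int64
reset_index():
  player  assists
0    Cal       23
1   Dana        4
2    Max       33
3  Quinn       55
4   Sara       36
sort by assists descending:
  player  assists
3  Quinn       55
4   Sara       36
2    Max       33
0    Cal       23
1   Dana        4

36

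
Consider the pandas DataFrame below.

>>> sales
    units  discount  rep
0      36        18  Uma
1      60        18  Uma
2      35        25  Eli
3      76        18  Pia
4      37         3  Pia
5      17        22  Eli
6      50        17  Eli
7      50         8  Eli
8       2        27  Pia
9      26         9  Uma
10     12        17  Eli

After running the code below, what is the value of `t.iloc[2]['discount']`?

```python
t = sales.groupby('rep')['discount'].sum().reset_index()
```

group by rep, sum of discount:
rep
Eli    89
Pia    48
Uma    45
Name: discount, dtype: int64
reset_index():
   rep  discount
0  Eli        89
1  Pia        48
2  Uma        45
Then the value at position 2, column 'discount': 45

45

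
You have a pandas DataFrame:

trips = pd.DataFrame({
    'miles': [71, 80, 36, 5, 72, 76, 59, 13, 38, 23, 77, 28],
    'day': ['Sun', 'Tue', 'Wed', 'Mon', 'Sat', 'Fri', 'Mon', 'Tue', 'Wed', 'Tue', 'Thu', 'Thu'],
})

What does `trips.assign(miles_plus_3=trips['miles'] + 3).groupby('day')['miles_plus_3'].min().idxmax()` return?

add column miles_plus_3 = trips['miles'] + 3:
    miles  day  miles_plus_3
0      71  Sun            74
1      80  Tue            83
2      36  Wed            39
3       5  Mon             8
4      72  Sat            75
5      76  Fri            79
6      59  Mon            62
7      13  Tue            16
8      38  Wed            41
9      23  Tue            26
10     77  Thu            80
11     28  Thu            31
group by day, min of miles_plus_3:
day
Fri    79
Mon     8
Sat    75
Sun    74
Thu    31
Tue    16
Wed    39
Name: miles_plus_3, dtype: int64
Finally, label with the largest value = Fri.

Fri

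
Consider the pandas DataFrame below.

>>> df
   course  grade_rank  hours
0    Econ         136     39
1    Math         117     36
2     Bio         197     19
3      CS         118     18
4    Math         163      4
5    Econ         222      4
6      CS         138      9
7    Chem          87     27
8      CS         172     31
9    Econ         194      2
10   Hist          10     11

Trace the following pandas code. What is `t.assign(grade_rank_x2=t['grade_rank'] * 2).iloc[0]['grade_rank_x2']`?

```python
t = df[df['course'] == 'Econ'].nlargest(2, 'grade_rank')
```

444

filter rows where course == 'Econ':
  course  grade_rank  hours
0   Econ         136     39
5   Econ         222      4
9   Econ         194      2
take 2 rows with largest grade_rank:
  course  grade_rank  hours
5   Econ         222      4
9   Econ         194      2
add column grade_rank_x2 = t['grade_rank'] * 2:
  course  grade_rank  hours  grade_rank_x2
5   Econ         222      4            444
9   Econ         194      2            388
Hence 444.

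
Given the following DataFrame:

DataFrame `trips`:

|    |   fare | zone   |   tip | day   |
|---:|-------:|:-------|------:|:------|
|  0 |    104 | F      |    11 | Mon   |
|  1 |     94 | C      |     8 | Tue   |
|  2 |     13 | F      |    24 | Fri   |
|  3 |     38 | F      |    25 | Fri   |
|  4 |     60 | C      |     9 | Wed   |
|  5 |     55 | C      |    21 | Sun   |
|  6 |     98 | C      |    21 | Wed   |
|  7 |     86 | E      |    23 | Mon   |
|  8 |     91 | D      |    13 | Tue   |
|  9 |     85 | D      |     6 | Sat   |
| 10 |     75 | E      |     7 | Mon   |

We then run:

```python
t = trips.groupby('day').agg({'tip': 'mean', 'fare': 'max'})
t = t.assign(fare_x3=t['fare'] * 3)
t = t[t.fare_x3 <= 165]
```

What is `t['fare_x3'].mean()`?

group by day: mean(tip), max(fare):
           tip  fare
day                 
Fri  24.500000    38
Mon  13.666667   104
Sat   6.000000    85
Sun  21.000000    55
Tue  10.500000    94
Wed  15.000000    98
add column fare_x3 = t['fare'] * 3:
           tip  fare  fare_x3
day                          
Fri  24.500000    38      114
Mon  13.666667   104      312
Sat   6.000000    85      255
Sun  21.000000    55      165
Tue  10.500000    94      282
Wed  15.000000    98      294
filter rows where fare_x3 <= 165:
      tip  fare  fare_x3
day                     
Fri  24.5    38      114
Sun  21.0    55      165
So mean() = 139.5.

139.5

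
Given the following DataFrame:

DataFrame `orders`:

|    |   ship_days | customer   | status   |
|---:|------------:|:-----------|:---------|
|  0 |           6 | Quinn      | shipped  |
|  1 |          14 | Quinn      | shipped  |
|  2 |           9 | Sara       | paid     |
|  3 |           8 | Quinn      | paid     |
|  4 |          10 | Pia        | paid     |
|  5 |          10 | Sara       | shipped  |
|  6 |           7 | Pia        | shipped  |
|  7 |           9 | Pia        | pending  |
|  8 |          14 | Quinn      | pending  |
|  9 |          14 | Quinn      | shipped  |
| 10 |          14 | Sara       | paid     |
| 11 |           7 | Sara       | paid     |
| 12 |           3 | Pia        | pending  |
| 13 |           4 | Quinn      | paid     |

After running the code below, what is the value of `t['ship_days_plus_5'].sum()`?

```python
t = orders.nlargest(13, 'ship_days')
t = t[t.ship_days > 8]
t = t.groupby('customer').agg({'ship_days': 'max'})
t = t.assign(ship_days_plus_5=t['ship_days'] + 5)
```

take 13 rows with largest ship_days:
    ship_days customer   status
1          14    Quinn  shipped
8          14    Quinn  pending
9          14    Quinn  shipped
10         14     Sara     paid
4          10      Pia     paid
5          10     Sara  shipped
2           9     Sara     paid
7           9      Pia  pending
3           8    Quinn     paid
6           7      Pia  shipped
11          7     Sara     paid
0           6    Quinn  shipped
13          4    Quinn     paid
filter rows where ship_days > 8:
    ship_days customer   status
1          14    Quinn  shipped
8          14    Quinn  pending
9          14    Quinn  shipped
10         14     Sara     paid
4          10      Pia     paid
5          10     Sara  shipped
2           9     Sara     paid
7           9      Pia  pending
group by customer, max of ship_days:
          ship_days
customer           
Pia              10
Quinn            14
Sara             14
add column ship_days_plus_5 = t['ship_days'] + 5:
          ship_days  ship_days_plus_5
customer                             
Pia              10                15
Quinn            14                19
Sara             14                19

53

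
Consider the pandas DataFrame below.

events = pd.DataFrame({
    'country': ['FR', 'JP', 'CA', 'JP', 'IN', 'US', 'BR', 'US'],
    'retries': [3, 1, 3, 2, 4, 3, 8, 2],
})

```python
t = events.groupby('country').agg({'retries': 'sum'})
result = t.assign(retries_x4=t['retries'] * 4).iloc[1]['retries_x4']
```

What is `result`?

group by country, sum of retries:
         retries
country         
BR             8
CA             3
FR             3
IN             4
JP             3
US             5
add column retries_x4 = t['retries'] * 4:
         retries  retries_x4
country                     
BR             8          32
CA             3          12
FR             3          12
IN             4          16
JP             3          12
US             5          20
value at position 1, column 'retries_x4' → 12

12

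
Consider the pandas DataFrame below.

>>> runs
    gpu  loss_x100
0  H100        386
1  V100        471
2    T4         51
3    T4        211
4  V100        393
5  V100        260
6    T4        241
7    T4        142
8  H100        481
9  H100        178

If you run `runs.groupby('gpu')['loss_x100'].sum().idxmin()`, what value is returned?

T4

group by gpu, sum of loss_x100:
gpu
H100    1045
T4       645
V100    1124
Name: loss_x100, dtype: int64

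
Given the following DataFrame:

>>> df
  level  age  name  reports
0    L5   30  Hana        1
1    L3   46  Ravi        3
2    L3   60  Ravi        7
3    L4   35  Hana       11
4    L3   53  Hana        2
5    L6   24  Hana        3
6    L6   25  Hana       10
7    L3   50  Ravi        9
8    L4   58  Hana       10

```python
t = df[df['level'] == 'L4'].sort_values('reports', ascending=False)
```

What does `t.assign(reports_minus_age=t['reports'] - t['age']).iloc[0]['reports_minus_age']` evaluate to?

filter rows where level == 'L4':
  level  age  name  reports
3    L4   35  Hana       11
8    L4   58  Hana       10
sort by reports descending:
  level  age  name  reports
3    L4   35  Hana       11
8    L4   58  Hana       10
add column reports_minus_age = t['reports'] - t['age']:
  level  age  name  reports  reports_minus_age
3    L4   35  Hana       11                -24
8    L4   58  Hana       10                -48
value at position 0, column 'reports_minus_age' → -24

-24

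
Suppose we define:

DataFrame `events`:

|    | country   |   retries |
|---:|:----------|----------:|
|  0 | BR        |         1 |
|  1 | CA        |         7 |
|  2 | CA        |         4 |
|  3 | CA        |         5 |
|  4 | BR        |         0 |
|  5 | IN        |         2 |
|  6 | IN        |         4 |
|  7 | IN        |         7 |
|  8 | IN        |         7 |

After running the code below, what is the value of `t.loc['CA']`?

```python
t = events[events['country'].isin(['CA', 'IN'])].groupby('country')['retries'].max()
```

filter rows where country in ['CA', 'IN']:
  country  retries
1      CA        7
2      CA        4
3      CA        5
5      IN        2
6      IN        4
7      IN        7
8      IN        7
group by country, max of retries:
country
CA    7
IN    7
Name: retries, dtype: int64
The value at index 'CA' is 7.

7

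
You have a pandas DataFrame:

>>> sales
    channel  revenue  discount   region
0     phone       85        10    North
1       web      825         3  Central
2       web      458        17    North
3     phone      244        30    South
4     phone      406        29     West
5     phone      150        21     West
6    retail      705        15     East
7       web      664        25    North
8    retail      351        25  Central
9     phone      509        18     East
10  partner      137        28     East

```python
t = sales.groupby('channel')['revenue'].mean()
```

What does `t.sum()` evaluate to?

group by channel, mean of revenue:
channel
partner    137.0
phone      278.8
retail     528.0
web        649.0
Name: revenue, dtype: float64

1592.8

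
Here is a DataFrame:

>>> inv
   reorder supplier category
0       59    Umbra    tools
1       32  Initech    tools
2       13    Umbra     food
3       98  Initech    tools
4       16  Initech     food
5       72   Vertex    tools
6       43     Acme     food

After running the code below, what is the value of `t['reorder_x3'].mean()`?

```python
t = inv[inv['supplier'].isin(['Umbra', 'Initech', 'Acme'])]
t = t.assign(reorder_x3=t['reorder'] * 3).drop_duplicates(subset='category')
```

filter rows where supplier in ['Umbra', 'Initech', 'Acme']:
   reorder supplier category
0       59    Umbra    tools
1       32  Initech    tools
2       13    Umbra     food
3       98  Initech    tools
4       16  Initech     food
6       43     Acme     food
add column reorder_x3 = t['reorder'] * 3:
   reorder supplier category  reorder_x3
0       59    Umbra    tools         177
1       32  Initech    tools          96
2       13    Umbra     food          39
3       98  Initech    tools         294
4       16  Initech     food          48
6       43     Acme     food         129
drop duplicate category (keep=first):
   reorder supplier category  reorder_x3
0       59    Umbra    tools         177
2       13    Umbra     food          39
Finally, mean of column 'reorder_x3' = 108.0.

108.0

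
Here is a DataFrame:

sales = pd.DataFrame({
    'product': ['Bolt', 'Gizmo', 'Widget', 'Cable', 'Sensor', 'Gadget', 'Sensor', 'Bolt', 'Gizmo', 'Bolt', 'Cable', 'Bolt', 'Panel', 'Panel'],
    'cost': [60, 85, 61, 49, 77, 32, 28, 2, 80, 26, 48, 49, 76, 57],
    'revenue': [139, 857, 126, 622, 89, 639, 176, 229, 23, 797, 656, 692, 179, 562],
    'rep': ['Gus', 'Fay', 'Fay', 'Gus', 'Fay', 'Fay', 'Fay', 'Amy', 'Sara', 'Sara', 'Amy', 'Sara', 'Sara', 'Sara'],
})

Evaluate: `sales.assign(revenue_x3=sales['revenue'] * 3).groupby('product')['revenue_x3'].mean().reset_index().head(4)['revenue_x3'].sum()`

add column revenue_x3 = sales['revenue'] * 3:
   product  cost  revenue   rep  revenue_x3
0     Bolt    60      139   Gus         417
1    Gizmo    85      857   Fay        2571
2   Widget    61      126   Fay         378
3    Cable    49      622   Gus        1866
4   Sensor    77       89   Fay         267
5   Gadget    32      639   Fay        1917
6   Sensor    28      176   Fay         528
7     Bolt     2      229   Amy         687
8    Gizmo    80       23  Sara          69
9     Bolt    26      797  Sara        2391
10   Cable    48      656   Amy        1968
11    Bolt    49      692  Sara        2076
12   Panel    76      179  Sara         537
13   Panel    57      562  Sara        1686
group by product, mean of revenue_x3:
product
Bolt      1392.75
Cable     1917.00
Gadget    1917.00
Gizmo     1320.00
Panel     1111.50
Sensor     397.50
Widget     378.00
Name: revenue_x3, dtype: float64
reset_index():
  product  revenue_x3
0    Bolt     1392.75
1   Cable     1917.00
2  Gadget     1917.00
3   Gizmo     1320.00
4   Panel     1111.50
5  Sensor      397.50
6  Widget      378.00
take first 4 rows:
  product  revenue_x3
0    Bolt     1392.75
1   Cable     1917.00
2  Gadget     1917.00
3   Gizmo     1320.00
The sum of column 'revenue_x3' is 6546.75.

6546.75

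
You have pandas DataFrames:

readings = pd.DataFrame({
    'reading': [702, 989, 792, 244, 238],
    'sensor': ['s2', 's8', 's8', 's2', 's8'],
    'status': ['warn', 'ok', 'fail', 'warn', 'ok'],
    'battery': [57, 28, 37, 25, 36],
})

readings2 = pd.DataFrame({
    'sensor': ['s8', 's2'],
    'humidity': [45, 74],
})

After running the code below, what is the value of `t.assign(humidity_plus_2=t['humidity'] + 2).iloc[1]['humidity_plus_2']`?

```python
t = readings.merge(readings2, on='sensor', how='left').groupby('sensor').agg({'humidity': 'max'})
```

47

merge on 'sensor' (how='left') → 5 rows:
   reading sensor status  battery  humidity
0      702     s2   warn       57        74
1      989     s8     ok       28        45
2      792     s8   fail       37        45
3      244     s2   warn       25        74
4      238     s8     ok       36        45
group by sensor, max of humidity:
        humidity
sensor          
s2            74
s8            45
add column humidity_plus_2 = t['humidity'] + 2:
        humidity  humidity_plus_2
sensor                           
s2            74               76
s8            45               47
Hence 47.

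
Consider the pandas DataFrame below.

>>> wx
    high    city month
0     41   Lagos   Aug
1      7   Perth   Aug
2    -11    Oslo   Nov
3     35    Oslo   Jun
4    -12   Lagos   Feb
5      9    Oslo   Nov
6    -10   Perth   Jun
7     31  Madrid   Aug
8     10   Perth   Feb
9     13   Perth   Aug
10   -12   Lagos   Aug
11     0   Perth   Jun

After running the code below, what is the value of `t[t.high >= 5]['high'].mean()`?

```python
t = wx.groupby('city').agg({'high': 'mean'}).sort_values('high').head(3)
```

8.33333333333

group by city, mean of high:
             high
city             
Lagos    5.666667
Madrid  31.000000
Oslo    11.000000
Perth    4.000000
sort by high:
             high
city             
Perth    4.000000
Lagos    5.666667
Oslo    11.000000
Madrid  31.000000
take first 3 rows:
            high
city            
Perth   4.000000
Lagos   5.666667
Oslo   11.000000
filter rows where high >= 5:
            high
city            
Lagos   5.666667
Oslo   11.000000
Then the mean of column 'high': 8.33333333333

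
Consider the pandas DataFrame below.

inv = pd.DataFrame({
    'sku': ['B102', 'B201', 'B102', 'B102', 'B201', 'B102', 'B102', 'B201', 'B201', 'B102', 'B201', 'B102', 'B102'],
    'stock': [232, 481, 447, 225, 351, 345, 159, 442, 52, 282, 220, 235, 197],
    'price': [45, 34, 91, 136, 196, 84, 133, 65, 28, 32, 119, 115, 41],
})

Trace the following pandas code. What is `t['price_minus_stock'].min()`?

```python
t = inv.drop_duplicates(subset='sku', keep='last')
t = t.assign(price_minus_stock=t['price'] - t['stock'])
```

-156

drop duplicate sku (keep=last):
     sku  stock  price
10  B201    220    119
12  B102    197     41
add column price_minus_stock = t['price'] - t['stock']:
     sku  stock  price  price_minus_stock
10  B201    220    119               -101
12  B102    197     41               -156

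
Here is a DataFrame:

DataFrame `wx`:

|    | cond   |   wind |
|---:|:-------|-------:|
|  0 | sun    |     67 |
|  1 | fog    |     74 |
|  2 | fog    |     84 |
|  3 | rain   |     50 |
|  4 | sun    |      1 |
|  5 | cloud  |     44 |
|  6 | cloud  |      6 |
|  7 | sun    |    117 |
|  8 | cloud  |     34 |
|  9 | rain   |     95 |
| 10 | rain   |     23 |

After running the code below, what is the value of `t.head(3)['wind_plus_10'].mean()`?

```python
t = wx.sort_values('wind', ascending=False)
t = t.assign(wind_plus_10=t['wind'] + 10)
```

108.666666667

sort by wind descending:
     cond  wind
7     sun   117
9    rain    95
2     fog    84
1     fog    74
0     sun    67
3    rain    50
5   cloud    44
8   cloud    34
10   rain    23
6   cloud     6
4     sun     1
add column wind_plus_10 = t['wind'] + 10:
     cond  wind  wind_plus_10
7     sun   117           127
9    rain    95           105
2     fog    84            94
1     fog    74            84
0     sun    67            77
3    rain    50            60
5   cloud    44            54
8   cloud    34            44
10   rain    23            33
6   cloud     6            16
4     sun     1            11
take first 3 rows:
   cond  wind  wind_plus_10
7   sun   117           127
9  rain    95           105
2   fog    84            94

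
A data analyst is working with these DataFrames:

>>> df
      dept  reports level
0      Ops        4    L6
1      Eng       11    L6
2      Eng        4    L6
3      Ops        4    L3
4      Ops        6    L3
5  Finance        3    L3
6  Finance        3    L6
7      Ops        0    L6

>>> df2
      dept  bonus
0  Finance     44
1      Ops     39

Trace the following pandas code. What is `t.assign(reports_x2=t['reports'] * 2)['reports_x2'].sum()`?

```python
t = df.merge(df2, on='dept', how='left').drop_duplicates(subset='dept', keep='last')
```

14

merge on 'dept' (how='left') → 8 rows:
      dept  reports level  bonus
0      Ops        4    L6   39.0
1      Eng       11    L6    NaN
2      Eng        4    L6    NaN
3      Ops        4    L3   39.0
4      Ops        6    L3   39.0
5  Finance        3    L3   44.0
6  Finance        3    L6   44.0
7      Ops        0    L6   39.0
drop duplicate dept (keep=last):
      dept  reports level  bonus
2      Eng        4    L6    NaN
6  Finance        3    L6   44.0
7      Ops        0    L6   39.0
add column reports_x2 = t['reports'] * 2:
      dept  reports level  bonus  reports_x2
2      Eng        4    L6    NaN           8
6  Finance        3    L6   44.0           6
7      Ops        0    L6   39.0           0
sum of column 'reports_x2' → 14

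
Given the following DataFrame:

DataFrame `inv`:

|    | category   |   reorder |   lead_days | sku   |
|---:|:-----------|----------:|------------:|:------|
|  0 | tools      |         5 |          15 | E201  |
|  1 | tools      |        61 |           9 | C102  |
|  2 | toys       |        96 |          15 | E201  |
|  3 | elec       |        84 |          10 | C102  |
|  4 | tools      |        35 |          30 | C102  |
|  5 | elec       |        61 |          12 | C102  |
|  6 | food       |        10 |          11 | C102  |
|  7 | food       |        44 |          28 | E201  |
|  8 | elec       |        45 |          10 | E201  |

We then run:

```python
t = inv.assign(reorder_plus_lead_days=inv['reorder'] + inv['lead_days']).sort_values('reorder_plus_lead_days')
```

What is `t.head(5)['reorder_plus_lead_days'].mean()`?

46.2

add column reorder_plus_lead_days = inv['reorder'] + inv['lead_days']:
  category  reorder  lead_days   sku  reorder_plus_lead_days
0    tools        5         15  E201                      20
1    tools       61          9  C102                      70
2     toys       96         15  E201                     111
3     elec       84         10  C102                      94
4    tools       35         30  C102                      65
5     elec       61         12  C102                      73
6     food       10         11  C102                      21
7     food       44         28  E201                      72
8     elec       45         10  E201                      55
sort by reorder_plus_lead_days:
  category  reorder  lead_days   sku  reorder_plus_lead_days
0    tools        5         15  E201                      20
6     food       10         11  C102                      21
8     elec       45         10  E201                      55
4    tools       35         30  C102                      65
1    tools       61          9  C102                      70
7     food       44         28  E201                      72
5     elec       61         12  C102                      73
3     elec       84         10  C102                      94
2     toys       96         15  E201                     111
take first 5 rows:
  category  reorder  lead_days   sku  reorder_plus_lead_days
0    tools        5         15  E201                      20
6     food       10         11  C102                      21
8     elec       45         10  E201                      55
4    tools       35         30  C102                      65
1    tools       61          9  C102                      70
The mean of column 'reorder_plus_lead_days' is 46.2.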